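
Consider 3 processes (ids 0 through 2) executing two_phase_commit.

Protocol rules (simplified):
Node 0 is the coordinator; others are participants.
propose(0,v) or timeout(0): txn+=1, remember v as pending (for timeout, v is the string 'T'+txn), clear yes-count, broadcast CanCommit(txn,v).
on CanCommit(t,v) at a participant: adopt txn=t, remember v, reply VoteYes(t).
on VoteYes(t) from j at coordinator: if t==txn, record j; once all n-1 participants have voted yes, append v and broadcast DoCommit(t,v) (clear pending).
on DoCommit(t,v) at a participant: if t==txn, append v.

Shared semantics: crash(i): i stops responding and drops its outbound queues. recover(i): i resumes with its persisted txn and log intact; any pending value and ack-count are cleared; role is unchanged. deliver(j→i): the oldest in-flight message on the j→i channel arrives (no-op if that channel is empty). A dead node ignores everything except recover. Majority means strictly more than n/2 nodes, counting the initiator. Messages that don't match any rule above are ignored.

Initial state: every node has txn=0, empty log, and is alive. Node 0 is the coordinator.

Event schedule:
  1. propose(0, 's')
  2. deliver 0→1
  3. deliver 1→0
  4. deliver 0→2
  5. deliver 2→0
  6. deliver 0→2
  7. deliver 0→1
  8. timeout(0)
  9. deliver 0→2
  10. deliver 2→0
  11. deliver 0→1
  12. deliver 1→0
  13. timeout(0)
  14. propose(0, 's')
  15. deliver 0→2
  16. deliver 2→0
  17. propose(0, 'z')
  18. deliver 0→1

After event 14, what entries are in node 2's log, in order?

s

1. propose(0,'s'):  <0:coor t1 ->
2. deliver 0→1:  <1:part t1 ->
3. deliver 1→0:  nop
4. deliver 0→2:  <2:part t1 ->
5. deliver 2→0:  <0:coor t1 s>
6. deliver 0→2:  <2:part t1 s>
7. deliver 0→1:  <1:part t1 s>
8. timeout(0):  <0:coor t2 s>
9. deliver 0→2:  <2:part t2 s>
10. deliver 2→0:  nop
11. deliver 0→1:  <1:part t2 s>
12. deliver 1→0:  <0:coor t2 s,T2>
13. timeout(0):  <0:coor t3 s,T2>
14. propose(0,'s'):  <0:coor t4 s,T2>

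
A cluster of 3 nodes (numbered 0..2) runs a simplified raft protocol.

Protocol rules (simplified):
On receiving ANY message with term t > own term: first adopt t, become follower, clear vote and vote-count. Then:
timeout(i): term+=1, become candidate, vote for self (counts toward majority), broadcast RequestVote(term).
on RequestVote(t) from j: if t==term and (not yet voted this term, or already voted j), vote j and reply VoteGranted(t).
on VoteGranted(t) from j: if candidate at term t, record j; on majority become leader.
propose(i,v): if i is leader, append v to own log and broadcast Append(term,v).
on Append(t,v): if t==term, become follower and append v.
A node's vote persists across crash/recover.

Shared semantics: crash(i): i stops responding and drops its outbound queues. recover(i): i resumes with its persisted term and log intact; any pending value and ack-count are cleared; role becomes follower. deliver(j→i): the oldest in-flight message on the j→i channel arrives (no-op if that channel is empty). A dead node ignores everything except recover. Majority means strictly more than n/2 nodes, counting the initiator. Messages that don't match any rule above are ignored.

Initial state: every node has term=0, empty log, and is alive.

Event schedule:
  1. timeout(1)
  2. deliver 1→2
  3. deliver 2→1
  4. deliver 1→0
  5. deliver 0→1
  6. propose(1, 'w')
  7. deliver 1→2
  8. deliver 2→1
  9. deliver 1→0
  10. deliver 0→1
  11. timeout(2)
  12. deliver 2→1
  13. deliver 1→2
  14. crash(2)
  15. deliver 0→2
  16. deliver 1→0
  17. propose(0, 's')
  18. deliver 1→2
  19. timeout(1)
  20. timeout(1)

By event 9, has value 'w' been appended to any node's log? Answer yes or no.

step 1 timeout(1): 1={cand,t=1,log=-}
step 2 deliver 1→2: 2={foll,t=1,log=-}
step 3 deliver 2→1: 1={lead,t=1,log=-}
step 4 deliver 1→0: 0={foll,t=1,log=-}
step 5 deliver 0→1: —
step 6 propose(1,'w'): 1={lead,t=1,log=w}
step 7 deliver 1→2: 2={foll,t=1,log=w}
step 8 deliver 2→1: —
step 9 deliver 1→0: 0={foll,t=1,log=w}

yes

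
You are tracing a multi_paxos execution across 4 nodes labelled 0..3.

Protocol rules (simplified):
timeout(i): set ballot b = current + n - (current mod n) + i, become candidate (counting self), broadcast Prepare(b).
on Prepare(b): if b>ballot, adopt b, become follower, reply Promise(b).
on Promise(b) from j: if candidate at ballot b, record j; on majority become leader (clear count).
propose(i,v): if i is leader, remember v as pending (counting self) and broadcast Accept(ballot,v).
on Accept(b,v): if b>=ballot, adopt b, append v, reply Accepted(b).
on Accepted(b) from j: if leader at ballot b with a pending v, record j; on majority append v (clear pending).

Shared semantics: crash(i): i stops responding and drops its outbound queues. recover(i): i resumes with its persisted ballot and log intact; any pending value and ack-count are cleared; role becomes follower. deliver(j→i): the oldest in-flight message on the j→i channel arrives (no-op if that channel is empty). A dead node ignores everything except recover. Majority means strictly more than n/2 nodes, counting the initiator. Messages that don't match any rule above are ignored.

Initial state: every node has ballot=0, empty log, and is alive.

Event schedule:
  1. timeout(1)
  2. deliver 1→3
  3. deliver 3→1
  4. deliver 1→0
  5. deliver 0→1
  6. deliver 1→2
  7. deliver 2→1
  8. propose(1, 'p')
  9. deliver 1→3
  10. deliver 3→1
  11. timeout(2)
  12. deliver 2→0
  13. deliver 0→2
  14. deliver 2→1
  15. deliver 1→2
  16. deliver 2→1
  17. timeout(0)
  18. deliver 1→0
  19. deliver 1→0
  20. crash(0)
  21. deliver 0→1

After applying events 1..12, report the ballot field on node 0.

10

step 1 timeout(1): 1={cand,b=5,log=-}
step 2 deliver 1→3: 3={foll,b=5,log=-}
step 3 deliver 3→1: —
step 4 deliver 1→0: 0={foll,b=5,log=-}
step 5 deliver 0→1: 1={lead,b=5,log=-}
step 6 deliver 1→2: 2={foll,b=5,log=-}
step 7 deliver 2→1: —
step 8 propose(1,'p'): —
step 9 deliver 1→3: 3={foll,b=5,log=p}
step 10 deliver 3→1: —
step 11 timeout(2): 2={cand,b=10,log=-}
step 12 deliver 2→0: 0={foll,b=10,log=-}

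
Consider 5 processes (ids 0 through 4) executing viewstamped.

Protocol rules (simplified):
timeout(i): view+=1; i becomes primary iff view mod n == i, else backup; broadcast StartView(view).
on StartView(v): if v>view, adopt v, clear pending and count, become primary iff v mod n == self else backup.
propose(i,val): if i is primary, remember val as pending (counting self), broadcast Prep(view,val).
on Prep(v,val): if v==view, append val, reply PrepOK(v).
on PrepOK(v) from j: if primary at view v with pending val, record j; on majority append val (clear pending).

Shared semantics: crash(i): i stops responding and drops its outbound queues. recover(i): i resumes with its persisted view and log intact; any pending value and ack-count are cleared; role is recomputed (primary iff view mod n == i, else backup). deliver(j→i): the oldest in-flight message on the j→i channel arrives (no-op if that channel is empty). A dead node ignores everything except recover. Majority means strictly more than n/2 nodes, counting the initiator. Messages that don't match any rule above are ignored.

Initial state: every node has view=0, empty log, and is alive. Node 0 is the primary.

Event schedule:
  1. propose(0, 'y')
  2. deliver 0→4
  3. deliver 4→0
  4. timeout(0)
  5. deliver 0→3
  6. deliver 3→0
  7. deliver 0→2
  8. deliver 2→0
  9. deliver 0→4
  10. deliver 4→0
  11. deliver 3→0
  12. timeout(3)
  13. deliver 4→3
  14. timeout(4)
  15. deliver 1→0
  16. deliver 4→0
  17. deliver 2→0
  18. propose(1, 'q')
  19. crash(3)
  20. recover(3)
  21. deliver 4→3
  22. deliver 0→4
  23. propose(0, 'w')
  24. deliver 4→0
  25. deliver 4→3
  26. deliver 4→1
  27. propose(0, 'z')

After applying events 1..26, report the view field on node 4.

2

after 1 — propose(0,'y'): ·
after 2 — deliver 0→4: n4:back/v0/[y]
after 3 — deliver 4→0: ·
after 4 — timeout(0): n0:back/v1/[-]
after 5 — deliver 0→3: n3:back/v0/[y]
after 6 — deliver 3→0: ·
after 7 — deliver 0→2: n2:back/v0/[y]
after 8 — deliver 2→0: ·
after 9 — deliver 0→4: n4:back/v1/[y]
after 10 — deliver 4→0: ·
after 11 — deliver 3→0: ·
after 12 — timeout(3): n3:back/v1/[y]
after 13 — deliver 4→3: ·
after 14 — timeout(4): n4:back/v2/[y]
after 15 — deliver 1→0: ·
after 16 — deliver 4→0: n0:back/v2/[-]
after 17 — deliver 2→0: ·
after 18 — propose(1,'q'): ·
after 19 — crash(3): n3:✗back/v1/[y]
after 20 — recover(3): n3:back/v1/[y]
after 21 — deliver 4→3: n3:back/v2/[y]
after 22 — deliver 0→4: ·
after 23 — propose(0,'w'): ·
after 24 — deliver 4→0: ·
after 25 — deliver 4→3: ·
after 26 — deliver 4→1: n1:back/v2/[-]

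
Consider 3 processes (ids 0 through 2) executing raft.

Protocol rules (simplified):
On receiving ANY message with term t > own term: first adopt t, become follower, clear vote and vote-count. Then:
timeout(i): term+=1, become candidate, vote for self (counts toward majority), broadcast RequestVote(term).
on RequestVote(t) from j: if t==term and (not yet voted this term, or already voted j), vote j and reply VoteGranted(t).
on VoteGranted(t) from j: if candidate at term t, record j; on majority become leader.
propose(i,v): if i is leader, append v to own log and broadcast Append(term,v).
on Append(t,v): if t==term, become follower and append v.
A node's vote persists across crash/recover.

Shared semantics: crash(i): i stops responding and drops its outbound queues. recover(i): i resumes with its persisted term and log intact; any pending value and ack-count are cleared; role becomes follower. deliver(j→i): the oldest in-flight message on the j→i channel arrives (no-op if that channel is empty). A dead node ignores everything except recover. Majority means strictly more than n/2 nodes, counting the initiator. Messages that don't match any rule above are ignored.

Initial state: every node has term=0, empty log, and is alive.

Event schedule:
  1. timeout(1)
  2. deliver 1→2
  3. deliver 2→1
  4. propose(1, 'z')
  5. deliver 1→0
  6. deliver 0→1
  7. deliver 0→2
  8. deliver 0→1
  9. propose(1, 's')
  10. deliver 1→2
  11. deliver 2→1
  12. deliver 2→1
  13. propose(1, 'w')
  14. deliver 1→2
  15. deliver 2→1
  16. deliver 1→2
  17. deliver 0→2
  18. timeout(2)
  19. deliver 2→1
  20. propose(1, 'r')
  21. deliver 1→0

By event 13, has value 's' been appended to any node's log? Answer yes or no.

step 1 timeout(1): 1={cand,t=1,log=-}
step 2 deliver 1→2: 2={foll,t=1,log=-}
step 3 deliver 2→1: 1={lead,t=1,log=-}
step 4 propose(1,'z'): 1={lead,t=1,log=z}
step 5 deliver 1→0: 0={foll,t=1,log=-}
step 6 deliver 0→1: —
step 7 deliver 0→2: —
step 8 deliver 0→1: —
step 9 propose(1,'s'): 1={lead,t=1,log=z,s}
step 10 deliver 1→2: 2={foll,t=1,log=z}
step 11 deliver 2→1: —
step 12 deliver 2→1: —
step 13 propose(1,'w'): 1={lead,t=1,log=z,s,w}

yes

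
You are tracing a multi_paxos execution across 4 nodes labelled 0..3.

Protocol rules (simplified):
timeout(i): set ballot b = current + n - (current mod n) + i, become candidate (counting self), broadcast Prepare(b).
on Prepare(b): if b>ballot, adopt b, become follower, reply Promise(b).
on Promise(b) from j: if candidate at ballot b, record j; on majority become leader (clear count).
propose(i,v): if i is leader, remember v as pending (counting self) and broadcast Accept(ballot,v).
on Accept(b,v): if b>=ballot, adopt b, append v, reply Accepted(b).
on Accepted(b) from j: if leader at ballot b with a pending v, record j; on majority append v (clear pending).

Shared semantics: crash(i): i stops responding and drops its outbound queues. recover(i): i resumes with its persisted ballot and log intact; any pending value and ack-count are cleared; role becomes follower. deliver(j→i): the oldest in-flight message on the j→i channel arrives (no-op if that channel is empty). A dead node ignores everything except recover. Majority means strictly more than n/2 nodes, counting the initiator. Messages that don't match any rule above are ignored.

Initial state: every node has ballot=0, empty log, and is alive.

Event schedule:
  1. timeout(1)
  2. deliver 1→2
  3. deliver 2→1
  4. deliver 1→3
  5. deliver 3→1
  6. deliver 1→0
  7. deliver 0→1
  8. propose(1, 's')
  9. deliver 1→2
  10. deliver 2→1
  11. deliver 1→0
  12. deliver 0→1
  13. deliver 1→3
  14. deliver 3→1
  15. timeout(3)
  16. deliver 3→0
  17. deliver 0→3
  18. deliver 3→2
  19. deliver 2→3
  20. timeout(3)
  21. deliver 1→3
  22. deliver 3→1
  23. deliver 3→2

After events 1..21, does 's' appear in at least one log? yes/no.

yes

[1] timeout(1) → N1(cand b5 [-])
[2] deliver 1→2 → N2(foll b5 [-])
[3] deliver 2→1 → ∅
[4] deliver 1→3 → N3(foll b5 [-])
[5] deliver 3→1 → N1(lead b5 [-])
[6] deliver 1→0 → N0(foll b5 [-])
[7] deliver 0→1 → ∅
[8] propose(1,'s') → ∅
[9] deliver 1→2 → N2(foll b5 [s])
[10] deliver 2→1 → ∅
[11] deliver 1→0 → N0(foll b5 [s])
[12] deliver 0→1 → N1(lead b5 [s])
[13] deliver 1→3 → N3(foll b5 [s])
[14] deliver 3→1 → ∅
[15] timeout(3) → N3(cand b11 [s])
[16] deliver 3→0 → N0(foll b11 [s])
[17] deliver 0→3 → ∅
[18] deliver 3→2 → N2(foll b11 [s])
[19] deliver 2→3 → N3(lead b11 [s])
[20] timeout(3) → N3(cand b15 [s])
[21] deliver 1→3 → ∅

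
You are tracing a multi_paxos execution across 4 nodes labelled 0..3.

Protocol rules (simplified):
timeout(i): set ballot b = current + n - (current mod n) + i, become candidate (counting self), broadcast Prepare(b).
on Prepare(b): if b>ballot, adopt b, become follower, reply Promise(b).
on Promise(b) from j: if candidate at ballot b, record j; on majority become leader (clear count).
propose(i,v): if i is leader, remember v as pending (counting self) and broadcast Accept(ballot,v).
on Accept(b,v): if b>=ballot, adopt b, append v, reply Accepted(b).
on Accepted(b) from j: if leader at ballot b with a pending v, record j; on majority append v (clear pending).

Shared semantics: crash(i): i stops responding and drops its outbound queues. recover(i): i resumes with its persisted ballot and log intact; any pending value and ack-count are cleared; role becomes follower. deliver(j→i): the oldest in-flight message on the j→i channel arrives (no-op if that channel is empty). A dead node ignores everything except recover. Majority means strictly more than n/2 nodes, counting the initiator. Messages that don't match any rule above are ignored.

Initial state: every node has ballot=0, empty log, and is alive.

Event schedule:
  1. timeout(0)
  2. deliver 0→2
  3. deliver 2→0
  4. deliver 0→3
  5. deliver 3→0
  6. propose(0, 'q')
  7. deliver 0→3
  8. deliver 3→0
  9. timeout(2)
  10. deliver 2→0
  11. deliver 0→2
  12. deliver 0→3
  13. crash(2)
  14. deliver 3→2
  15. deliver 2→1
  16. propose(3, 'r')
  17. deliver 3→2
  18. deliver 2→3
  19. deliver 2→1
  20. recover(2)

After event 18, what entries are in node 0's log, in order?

empty

[1] timeout(0) → N0(cand b4 [-])
[2] deliver 0→2 → N2(foll b4 [-])
[3] deliver 2→0 → ∅
[4] deliver 0→3 → N3(foll b4 [-])
[5] deliver 3→0 → N0(lead b4 [-])
[6] propose(0,'q') → ∅
[7] deliver 0→3 → N3(foll b4 [q])
[8] deliver 3→0 → ∅
[9] timeout(2) → N2(cand b10 [-])
[10] deliver 2→0 → N0(foll b10 [-])
[11] deliver 0→2 → ∅
[12] deliver 0→3 → ∅
[13] crash(2) → N2(✗cand b10 [-])
[14] deliver 3→2 → ∅
[15] deliver 2→1 → ∅
[16] propose(3,'r') → ∅
[17] deliver 3→2 → ∅
[18] deliver 2→3 → ∅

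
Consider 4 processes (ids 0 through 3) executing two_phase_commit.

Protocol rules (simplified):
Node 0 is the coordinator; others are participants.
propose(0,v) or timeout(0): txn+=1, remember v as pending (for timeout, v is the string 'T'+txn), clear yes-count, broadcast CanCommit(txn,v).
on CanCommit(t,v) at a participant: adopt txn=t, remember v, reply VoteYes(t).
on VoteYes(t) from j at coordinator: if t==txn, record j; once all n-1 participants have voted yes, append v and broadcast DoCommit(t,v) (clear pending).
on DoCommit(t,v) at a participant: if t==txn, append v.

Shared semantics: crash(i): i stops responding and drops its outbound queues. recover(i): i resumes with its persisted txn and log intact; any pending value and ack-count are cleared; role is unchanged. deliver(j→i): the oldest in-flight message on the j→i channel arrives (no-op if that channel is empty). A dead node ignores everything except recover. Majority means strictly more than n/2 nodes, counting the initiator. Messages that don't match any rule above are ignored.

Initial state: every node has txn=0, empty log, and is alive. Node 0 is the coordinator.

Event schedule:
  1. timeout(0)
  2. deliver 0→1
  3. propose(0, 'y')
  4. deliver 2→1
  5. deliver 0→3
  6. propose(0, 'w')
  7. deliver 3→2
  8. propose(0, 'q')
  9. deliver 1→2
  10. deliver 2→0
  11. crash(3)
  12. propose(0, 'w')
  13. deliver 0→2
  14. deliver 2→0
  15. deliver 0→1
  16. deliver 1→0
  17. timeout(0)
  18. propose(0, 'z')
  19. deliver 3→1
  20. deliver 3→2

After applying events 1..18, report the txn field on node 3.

1

after 1 — timeout(0): n0:coor/t1/[-]
after 2 — deliver 0→1: n1:part/t1/[-]
after 3 — propose(0,'y'): n0:coor/t2/[-]
after 4 — deliver 2→1: ·
after 5 — deliver 0→3: n3:part/t1/[-]
after 6 — propose(0,'w'): n0:coor/t3/[-]
after 7 — deliver 3→2: ·
after 8 — propose(0,'q'): n0:coor/t4/[-]
after 9 — deliver 1→2: ·
after 10 — deliver 2→0: ·
after 11 — crash(3): n3:✗part/t1/[-]
after 12 — propose(0,'w'): n0:coor/t5/[-]
after 13 — deliver 0→2: n2:part/t1/[-]
after 14 — deliver 2→0: ·
after 15 — deliver 0→1: n1:part/t2/[-]
after 16 — deliver 1→0: ·
after 17 — timeout(0): n0:coor/t6/[-]
after 18 — propose(0,'z'): n0:coor/t7/[-]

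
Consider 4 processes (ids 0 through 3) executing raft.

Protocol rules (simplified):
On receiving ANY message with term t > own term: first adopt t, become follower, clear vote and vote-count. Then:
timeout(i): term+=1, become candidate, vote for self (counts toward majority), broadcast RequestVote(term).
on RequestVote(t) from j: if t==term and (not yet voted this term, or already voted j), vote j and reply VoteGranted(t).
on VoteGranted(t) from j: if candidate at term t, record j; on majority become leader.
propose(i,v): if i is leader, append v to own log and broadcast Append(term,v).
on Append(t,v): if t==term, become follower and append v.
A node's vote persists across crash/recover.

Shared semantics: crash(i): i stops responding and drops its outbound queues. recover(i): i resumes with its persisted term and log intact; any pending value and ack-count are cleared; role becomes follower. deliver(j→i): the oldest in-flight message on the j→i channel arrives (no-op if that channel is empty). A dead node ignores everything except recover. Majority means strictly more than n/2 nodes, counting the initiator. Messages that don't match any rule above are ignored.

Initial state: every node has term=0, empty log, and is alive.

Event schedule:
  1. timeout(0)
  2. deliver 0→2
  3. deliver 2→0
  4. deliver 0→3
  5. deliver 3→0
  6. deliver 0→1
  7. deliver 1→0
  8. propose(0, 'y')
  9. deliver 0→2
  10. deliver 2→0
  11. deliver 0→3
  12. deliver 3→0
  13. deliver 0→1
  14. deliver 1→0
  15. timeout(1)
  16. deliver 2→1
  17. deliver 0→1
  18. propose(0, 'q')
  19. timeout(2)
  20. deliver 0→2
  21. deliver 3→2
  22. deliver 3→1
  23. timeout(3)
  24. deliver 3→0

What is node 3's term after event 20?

e1 timeout(0): 0[cand,t=1,-]
e2 deliver 0→2: 2[foll,t=1,-]
e3 deliver 2→0: ·
e4 deliver 0→3: 3[foll,t=1,-]
e5 deliver 3→0: 0[lead,t=1,-]
e6 deliver 0→1: 1[foll,t=1,-]
e7 deliver 1→0: ·
e8 propose(0,'y'): 0[lead,t=1,y]
e9 deliver 0→2: 2[foll,t=1,y]
e10 deliver 2→0: ·
e11 deliver 0→3: 3[foll,t=1,y]
e12 deliver 3→0: ·
e13 deliver 0→1: 1[foll,t=1,y]
e14 deliver 1→0: ·
e15 timeout(1): 1[cand,t=2,y]
e16 deliver 2→1: ·
e17 deliver 0→1: ·
e18 propose(0,'q'): 0[lead,t=1,y,q]
e19 timeout(2): 2[cand,t=2,y]
e20 deliver 0→2: ·

1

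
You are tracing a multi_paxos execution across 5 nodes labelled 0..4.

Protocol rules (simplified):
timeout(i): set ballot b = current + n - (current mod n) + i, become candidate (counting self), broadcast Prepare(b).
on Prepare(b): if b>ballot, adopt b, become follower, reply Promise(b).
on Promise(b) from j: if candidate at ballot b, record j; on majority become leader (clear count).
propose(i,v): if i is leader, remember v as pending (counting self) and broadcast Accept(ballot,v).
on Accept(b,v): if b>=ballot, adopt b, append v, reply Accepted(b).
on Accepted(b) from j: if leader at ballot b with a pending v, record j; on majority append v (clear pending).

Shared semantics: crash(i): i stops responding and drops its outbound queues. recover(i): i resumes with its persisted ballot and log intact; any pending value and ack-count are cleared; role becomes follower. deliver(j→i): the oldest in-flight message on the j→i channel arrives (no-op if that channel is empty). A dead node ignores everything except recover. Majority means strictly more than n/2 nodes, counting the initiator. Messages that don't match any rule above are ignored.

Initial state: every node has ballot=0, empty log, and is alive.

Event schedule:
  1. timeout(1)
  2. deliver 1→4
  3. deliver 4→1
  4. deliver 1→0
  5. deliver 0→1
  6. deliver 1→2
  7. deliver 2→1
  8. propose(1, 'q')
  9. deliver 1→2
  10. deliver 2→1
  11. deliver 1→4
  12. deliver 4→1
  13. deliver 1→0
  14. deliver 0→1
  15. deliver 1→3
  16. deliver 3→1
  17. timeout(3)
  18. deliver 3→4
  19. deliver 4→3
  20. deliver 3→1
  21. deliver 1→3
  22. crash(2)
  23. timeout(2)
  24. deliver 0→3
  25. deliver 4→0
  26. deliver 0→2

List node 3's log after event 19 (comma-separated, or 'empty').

step 1 timeout(1): 1={cand,b=6,log=-}
step 2 deliver 1→4: 4={foll,b=6,log=-}
step 3 deliver 4→1: —
step 4 deliver 1→0: 0={foll,b=6,log=-}
step 5 deliver 0→1: 1={lead,b=6,log=-}
step 6 deliver 1→2: 2={foll,b=6,log=-}
step 7 deliver 2→1: —
step 8 propose(1,'q'): —
step 9 deliver 1→2: 2={foll,b=6,log=q}
step 10 deliver 2→1: —
step 11 deliver 1→4: 4={foll,b=6,log=q}
step 12 deliver 4→1: 1={lead,b=6,log=q}
step 13 deliver 1→0: 0={foll,b=6,log=q}
step 14 deliver 0→1: —
step 15 deliver 1→3: 3={foll,b=6,log=-}
step 16 deliver 3→1: —
step 17 timeout(3): 3={cand,b=13,log=-}
step 18 deliver 3→4: 4={foll,b=13,log=q}
step 19 deliver 4→3: —

empty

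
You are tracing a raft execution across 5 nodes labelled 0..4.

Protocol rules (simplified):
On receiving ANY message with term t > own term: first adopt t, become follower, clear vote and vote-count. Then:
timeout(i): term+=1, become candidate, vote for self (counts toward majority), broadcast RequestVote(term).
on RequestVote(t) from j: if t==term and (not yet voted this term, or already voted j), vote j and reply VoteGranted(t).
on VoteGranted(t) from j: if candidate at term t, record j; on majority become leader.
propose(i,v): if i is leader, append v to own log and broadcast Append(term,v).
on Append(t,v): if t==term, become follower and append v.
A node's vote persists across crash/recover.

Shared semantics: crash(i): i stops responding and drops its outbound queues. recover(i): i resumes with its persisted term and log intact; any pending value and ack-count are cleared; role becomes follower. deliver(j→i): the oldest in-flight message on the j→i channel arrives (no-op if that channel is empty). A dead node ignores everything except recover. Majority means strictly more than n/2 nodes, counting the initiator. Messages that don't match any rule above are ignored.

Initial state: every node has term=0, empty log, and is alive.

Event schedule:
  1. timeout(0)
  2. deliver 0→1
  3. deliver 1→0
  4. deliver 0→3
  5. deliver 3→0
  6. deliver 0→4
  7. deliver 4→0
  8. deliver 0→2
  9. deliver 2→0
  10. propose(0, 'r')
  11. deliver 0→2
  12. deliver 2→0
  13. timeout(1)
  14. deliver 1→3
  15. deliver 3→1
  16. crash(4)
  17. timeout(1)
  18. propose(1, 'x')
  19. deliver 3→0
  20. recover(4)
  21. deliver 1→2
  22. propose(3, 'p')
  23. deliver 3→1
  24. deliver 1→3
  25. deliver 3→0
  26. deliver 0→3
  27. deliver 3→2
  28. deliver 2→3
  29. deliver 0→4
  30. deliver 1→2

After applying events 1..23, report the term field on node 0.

after 1 — timeout(0): n0:cand/t1/[-]
after 2 — deliver 0→1: n1:foll/t1/[-]
after 3 — deliver 1→0: ·
after 4 — deliver 0→3: n3:foll/t1/[-]
after 5 — deliver 3→0: n0:lead/t1/[-]
after 6 — deliver 0→4: n4:foll/t1/[-]
after 7 — deliver 4→0: ·
after 8 — deliver 0→2: n2:foll/t1/[-]
after 9 — deliver 2→0: ·
after 10 — propose(0,'r'): n0:lead/t1/[r]
after 11 — deliver 0→2: n2:foll/t1/[r]
after 12 — deliver 2→0: ·
after 13 — timeout(1): n1:cand/t2/[-]
after 14 — deliver 1→3: n3:foll/t2/[-]
after 15 — deliver 3→1: ·
after 16 — crash(4): n4:✗foll/t1/[-]
after 17 — timeout(1): n1:cand/t3/[-]
after 18 — propose(1,'x'): ·
after 19 — deliver 3→0: ·
after 20 — recover(4): n4:foll/t1/[-]
after 21 — deliver 1→2: n2:foll/t2/[r]
after 22 — propose(3,'p'): ·
after 23 — deliver 3→1: ·

1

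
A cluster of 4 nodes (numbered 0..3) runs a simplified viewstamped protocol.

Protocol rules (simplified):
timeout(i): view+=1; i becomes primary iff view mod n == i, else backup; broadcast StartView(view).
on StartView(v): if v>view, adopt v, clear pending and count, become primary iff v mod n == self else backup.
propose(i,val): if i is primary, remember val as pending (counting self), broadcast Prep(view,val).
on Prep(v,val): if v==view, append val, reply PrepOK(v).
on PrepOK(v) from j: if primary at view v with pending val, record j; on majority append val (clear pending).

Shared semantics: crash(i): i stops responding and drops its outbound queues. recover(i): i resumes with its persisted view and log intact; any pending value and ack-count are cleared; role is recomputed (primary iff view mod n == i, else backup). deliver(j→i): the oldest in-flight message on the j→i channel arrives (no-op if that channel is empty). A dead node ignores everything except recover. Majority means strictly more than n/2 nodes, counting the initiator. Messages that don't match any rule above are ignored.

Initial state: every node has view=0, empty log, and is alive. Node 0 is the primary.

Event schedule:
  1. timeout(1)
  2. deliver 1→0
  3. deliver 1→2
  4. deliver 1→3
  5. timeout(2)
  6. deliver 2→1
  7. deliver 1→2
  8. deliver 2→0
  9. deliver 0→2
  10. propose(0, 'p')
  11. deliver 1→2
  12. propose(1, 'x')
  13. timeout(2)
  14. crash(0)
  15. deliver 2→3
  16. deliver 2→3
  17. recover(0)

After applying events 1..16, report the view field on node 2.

3

after 1 — timeout(1): n1:prim/v1/[-]
after 2 — deliver 1→0: n0:back/v1/[-]
after 3 — deliver 1→2: n2:back/v1/[-]
after 4 — deliver 1→3: n3:back/v1/[-]
after 5 — timeout(2): n2:prim/v2/[-]
after 6 — deliver 2→1: n1:back/v2/[-]
after 7 — deliver 1→2: ·
after 8 — deliver 2→0: n0:back/v2/[-]
after 9 — deliver 0→2: ·
after 10 — propose(0,'p'): ·
after 11 — deliver 1→2: ·
after 12 — propose(1,'x'): ·
after 13 — timeout(2): n2:back/v3/[-]
after 14 — crash(0): n0:✗back/v2/[-]
after 15 — deliver 2→3: n3:back/v2/[-]
after 16 — deliver 2→3: n3:prim/v3/[-]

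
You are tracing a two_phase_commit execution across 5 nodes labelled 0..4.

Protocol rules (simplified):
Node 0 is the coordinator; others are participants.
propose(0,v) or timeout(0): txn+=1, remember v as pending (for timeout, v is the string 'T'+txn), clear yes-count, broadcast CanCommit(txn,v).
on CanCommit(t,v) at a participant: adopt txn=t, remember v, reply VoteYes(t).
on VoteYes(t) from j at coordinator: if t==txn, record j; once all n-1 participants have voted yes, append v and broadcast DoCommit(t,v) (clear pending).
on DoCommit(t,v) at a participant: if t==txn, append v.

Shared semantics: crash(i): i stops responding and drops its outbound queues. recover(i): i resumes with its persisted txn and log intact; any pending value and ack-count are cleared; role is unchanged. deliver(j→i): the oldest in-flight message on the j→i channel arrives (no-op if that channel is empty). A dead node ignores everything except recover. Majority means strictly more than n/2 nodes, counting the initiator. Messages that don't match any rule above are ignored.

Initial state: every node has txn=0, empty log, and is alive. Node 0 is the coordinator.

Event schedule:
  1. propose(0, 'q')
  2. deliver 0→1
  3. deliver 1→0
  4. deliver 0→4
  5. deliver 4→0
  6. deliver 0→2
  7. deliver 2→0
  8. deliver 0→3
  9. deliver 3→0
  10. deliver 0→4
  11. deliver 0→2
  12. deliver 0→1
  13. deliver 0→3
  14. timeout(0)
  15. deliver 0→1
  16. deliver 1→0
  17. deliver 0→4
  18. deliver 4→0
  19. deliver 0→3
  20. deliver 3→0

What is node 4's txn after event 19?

e1 propose(0,'q'): 0[coor,t=1,-]
e2 deliver 0→1: 1[part,t=1,-]
e3 deliver 1→0: ·
e4 deliver 0→4: 4[part,t=1,-]
e5 deliver 4→0: ·
e6 deliver 0→2: 2[part,t=1,-]
e7 deliver 2→0: ·
e8 deliver 0→3: 3[part,t=1,-]
e9 deliver 3→0: 0[coor,t=1,q]
e10 deliver 0→4: 4[part,t=1,q]
e11 deliver 0→2: 2[part,t=1,q]
e12 deliver 0→1: 1[part,t=1,q]
e13 deliver 0→3: 3[part,t=1,q]
e14 timeout(0): 0[coor,t=2,q]
e15 deliver 0→1: 1[part,t=2,q]
e16 deliver 1→0: ·
e17 deliver 0→4: 4[part,t=2,q]
e18 deliver 4→0: ·
e19 deliver 0→3: 3[part,t=2,q]

2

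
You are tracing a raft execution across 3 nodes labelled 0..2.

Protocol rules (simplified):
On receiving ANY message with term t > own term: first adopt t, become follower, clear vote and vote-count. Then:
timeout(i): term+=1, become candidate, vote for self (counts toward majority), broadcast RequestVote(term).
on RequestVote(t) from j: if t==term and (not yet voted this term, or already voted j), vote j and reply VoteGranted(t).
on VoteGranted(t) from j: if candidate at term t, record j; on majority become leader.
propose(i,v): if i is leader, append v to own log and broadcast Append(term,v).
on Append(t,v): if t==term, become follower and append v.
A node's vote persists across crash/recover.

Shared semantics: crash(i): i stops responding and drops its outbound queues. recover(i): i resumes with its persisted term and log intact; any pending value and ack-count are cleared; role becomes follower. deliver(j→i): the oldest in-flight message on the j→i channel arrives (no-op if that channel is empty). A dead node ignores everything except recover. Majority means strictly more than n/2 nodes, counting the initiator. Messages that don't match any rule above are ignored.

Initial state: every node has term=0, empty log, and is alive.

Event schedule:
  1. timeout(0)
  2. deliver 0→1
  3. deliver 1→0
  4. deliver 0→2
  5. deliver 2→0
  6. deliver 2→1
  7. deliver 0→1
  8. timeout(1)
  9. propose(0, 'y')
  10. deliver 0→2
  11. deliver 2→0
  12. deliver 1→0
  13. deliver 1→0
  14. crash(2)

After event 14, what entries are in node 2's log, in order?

1. timeout(0):  <0:cand t1 ->
2. deliver 0→1:  <1:foll t1 ->
3. deliver 1→0:  <0:lead t1 ->
4. deliver 0→2:  <2:foll t1 ->
5. deliver 2→0:  nop
6. deliver 2→1:  nop
7. deliver 0→1:  nop
8. timeout(1):  <1:cand t2 ->
9. propose(0,'y'):  <0:lead t1 y>
10. deliver 0→2:  <2:foll t1 y>
11. deliver 2→0:  nop
12. deliver 1→0:  <0:foll t2 y>
13. deliver 1→0:  nop
14. crash(2):  <2:✗foll t1 y>

y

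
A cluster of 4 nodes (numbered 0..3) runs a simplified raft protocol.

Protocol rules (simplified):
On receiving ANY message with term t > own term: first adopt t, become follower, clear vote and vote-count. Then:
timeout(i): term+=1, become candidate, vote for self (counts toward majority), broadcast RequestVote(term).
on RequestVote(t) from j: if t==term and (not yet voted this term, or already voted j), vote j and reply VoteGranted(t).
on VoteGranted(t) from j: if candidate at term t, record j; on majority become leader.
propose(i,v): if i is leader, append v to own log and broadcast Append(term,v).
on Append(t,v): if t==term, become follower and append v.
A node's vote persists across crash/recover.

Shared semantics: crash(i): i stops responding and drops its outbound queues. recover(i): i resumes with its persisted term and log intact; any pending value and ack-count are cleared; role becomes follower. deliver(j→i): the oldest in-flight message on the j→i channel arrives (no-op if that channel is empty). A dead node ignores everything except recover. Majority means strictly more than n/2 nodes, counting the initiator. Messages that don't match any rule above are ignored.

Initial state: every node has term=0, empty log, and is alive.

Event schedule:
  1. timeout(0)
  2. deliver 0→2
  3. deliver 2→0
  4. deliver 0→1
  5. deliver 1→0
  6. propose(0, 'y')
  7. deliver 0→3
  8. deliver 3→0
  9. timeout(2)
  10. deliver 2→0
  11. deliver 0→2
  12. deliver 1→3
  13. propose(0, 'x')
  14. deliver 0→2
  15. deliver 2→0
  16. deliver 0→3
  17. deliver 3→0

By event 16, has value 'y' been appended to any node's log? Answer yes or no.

e1 timeout(0): 0[cand,t=1,-]
e2 deliver 0→2: 2[foll,t=1,-]
e3 deliver 2→0: ·
e4 deliver 0→1: 1[foll,t=1,-]
e5 deliver 1→0: 0[lead,t=1,-]
e6 propose(0,'y'): 0[lead,t=1,y]
e7 deliver 0→3: 3[foll,t=1,-]
e8 deliver 3→0: ·
e9 timeout(2): 2[cand,t=2,-]
e10 deliver 2→0: 0[foll,t=2,y]
e11 deliver 0→2: ·
e12 deliver 1→3: ·
e13 propose(0,'x'): ·
e14 deliver 0→2: ·
e15 deliver 2→0: ·
e16 deliver 0→3: 3[foll,t=1,y]

yes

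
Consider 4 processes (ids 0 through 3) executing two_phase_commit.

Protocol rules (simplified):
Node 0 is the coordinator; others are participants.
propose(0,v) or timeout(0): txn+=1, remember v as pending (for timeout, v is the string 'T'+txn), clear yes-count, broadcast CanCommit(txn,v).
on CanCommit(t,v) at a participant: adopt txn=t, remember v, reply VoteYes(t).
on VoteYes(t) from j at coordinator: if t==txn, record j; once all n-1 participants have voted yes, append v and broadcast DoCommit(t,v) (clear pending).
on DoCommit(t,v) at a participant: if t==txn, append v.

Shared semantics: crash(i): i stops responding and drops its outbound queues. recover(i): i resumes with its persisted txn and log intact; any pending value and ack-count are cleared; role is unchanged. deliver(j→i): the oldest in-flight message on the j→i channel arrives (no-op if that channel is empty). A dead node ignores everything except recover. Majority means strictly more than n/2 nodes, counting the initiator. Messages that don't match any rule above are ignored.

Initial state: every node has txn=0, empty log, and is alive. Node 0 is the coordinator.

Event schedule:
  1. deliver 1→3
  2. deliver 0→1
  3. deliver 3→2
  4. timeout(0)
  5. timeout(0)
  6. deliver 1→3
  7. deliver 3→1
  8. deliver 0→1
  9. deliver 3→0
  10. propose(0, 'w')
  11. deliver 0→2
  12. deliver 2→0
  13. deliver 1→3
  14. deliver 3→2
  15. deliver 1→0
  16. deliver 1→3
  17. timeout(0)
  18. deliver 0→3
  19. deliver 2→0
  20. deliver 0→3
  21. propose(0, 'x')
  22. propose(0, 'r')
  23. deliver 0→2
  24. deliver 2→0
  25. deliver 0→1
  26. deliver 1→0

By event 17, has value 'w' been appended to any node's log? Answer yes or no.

no

1. deliver 1→3:  nop
2. deliver 0→1:  nop
3. deliver 3→2:  nop
4. timeout(0):  <0:coor t1 ->
5. timeout(0):  <0:coor t2 ->
6. deliver 1→3:  nop
7. deliver 3→1:  nop
8. deliver 0→1:  <1:part t1 ->
9. deliver 3→0:  nop
10. propose(0,'w'):  <0:coor t3 ->
11. deliver 0→2:  <2:part t1 ->
12. deliver 2→0:  nop
13. deliver 1→3:  nop
14. deliver 3→2:  nop
15. deliver 1→0:  nop
16. deliver 1→3:  nop
17. timeout(0):  <0:coor t4 ->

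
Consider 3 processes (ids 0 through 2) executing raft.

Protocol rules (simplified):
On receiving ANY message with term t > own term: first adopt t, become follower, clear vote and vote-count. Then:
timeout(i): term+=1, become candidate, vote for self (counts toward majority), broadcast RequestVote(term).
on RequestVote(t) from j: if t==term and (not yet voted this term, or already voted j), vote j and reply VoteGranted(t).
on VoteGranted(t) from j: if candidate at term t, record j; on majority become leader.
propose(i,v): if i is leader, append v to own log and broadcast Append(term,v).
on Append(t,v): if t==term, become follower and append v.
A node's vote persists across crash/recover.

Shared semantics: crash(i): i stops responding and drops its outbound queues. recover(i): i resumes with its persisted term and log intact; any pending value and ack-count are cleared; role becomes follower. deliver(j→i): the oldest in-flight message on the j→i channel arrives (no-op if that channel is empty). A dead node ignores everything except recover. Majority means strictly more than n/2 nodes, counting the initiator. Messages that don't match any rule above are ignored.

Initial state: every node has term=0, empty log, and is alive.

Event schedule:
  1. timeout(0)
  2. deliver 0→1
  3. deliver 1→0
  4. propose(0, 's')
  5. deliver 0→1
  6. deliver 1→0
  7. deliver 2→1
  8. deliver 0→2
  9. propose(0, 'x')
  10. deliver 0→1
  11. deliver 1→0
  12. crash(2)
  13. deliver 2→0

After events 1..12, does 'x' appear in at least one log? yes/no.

after 1 — timeout(0): n0:cand/t1/[-]
after 2 — deliver 0→1: n1:foll/t1/[-]
after 3 — deliver 1→0: n0:lead/t1/[-]
after 4 — propose(0,'s'): n0:lead/t1/[s]
after 5 — deliver 0→1: n1:foll/t1/[s]
after 6 — deliver 1→0: ·
after 7 — deliver 2→1: ·
after 8 — deliver 0→2: n2:foll/t1/[-]
after 9 — propose(0,'x'): n0:lead/t1/[s,x]
after 10 — deliver 0→1: n1:foll/t1/[s,x]
after 11 — deliver 1→0: ·
after 12 — crash(2): n2:✗foll/t1/[-]

yes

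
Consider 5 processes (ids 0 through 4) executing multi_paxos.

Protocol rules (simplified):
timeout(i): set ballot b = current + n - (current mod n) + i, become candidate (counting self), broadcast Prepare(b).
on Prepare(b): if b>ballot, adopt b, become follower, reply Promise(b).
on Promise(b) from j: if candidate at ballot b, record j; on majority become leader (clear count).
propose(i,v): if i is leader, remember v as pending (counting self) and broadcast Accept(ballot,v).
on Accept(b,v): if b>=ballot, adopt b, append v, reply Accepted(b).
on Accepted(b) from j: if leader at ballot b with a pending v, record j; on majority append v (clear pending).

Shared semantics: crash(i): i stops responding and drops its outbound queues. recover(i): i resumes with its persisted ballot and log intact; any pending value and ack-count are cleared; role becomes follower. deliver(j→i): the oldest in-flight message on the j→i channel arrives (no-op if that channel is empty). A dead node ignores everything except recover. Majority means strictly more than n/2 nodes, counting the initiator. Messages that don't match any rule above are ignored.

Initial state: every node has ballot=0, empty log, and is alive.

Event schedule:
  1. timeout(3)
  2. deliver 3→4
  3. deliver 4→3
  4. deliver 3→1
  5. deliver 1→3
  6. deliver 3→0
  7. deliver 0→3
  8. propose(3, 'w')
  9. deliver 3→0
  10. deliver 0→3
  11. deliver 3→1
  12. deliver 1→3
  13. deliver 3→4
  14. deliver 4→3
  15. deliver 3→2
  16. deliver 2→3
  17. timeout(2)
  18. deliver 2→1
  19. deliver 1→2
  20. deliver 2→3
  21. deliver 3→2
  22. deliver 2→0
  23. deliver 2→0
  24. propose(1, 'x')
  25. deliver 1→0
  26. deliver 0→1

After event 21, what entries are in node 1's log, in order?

w

after 1 — timeout(3): n3:cand/b8/[-]
after 2 — deliver 3→4: n4:foll/b8/[-]
after 3 — deliver 4→3: ·
after 4 — deliver 3→1: n1:foll/b8/[-]
after 5 — deliver 1→3: n3:lead/b8/[-]
after 6 — deliver 3→0: n0:foll/b8/[-]
after 7 — deliver 0→3: ·
after 8 — propose(3,'w'): ·
after 9 — deliver 3→0: n0:foll/b8/[w]
after 10 — deliver 0→3: ·
after 11 — deliver 3→1: n1:foll/b8/[w]
after 12 — deliver 1→3: n3:lead/b8/[w]
after 13 — deliver 3→4: n4:foll/b8/[w]
after 14 — deliver 4→3: ·
after 15 — deliver 3→2: n2:foll/b8/[-]
after 16 — deliver 2→3: ·
after 17 — timeout(2): n2:cand/b12/[-]
after 18 — deliver 2→1: n1:foll/b12/[w]
after 19 — deliver 1→2: ·
after 20 — deliver 2→3: n3:foll/b12/[w]
after 21 — deliver 3→2: ·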